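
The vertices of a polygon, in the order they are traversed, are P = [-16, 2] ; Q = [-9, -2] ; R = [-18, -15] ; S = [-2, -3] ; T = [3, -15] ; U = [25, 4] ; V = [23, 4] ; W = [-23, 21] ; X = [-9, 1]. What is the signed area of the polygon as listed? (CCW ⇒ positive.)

Σ = (50) + (99) + (24) + (39) + (387) + (8) + (575) + (166) + (-2) = 1346
Signed area = Σ/2 = 673 (positive ⇒ counter-clockwise traversal).

673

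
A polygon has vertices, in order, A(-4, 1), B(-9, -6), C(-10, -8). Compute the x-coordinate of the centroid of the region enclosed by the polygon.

-23/3

Apply Gauss's area formula. First the cross-terms c_i = x_i·y_{i+1} − x_{i+1}·y_i:
  33, 12, -42  ⇒  2A = 3, A = 1.5.
Then Σ (x_i + x_{i+1})·c_i = -69, so x̄ = -69 / (6·1.5) = -23/3.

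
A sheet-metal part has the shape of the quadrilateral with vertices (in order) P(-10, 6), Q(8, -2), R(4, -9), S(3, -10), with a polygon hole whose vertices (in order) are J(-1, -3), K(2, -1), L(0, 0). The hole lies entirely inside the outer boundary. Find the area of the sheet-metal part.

90

Outer boundary:
P→Q: (-10)(-2) − (8)(6) = -28
Q→R: (8)(-9) − (4)(-2) = -64
R→S: (4)(-10) − (3)(-9) = -13
S→P: (3)(6) − (-10)(-10) = -82
Σ = -187
Area = |Σ|/2 = 93.5.
Hole:
Apply the shoelace (surveyor's) formula: 2A = Σ (x_i·y_{i+1} − x_{i+1}·y_i), indices taken mod 3.
Cross-terms: 7, 0, 0  ⇒  Σ = 7
Area = |Σ|/2 = 3.5.
Net area = 93.5 − 3.5 = 90.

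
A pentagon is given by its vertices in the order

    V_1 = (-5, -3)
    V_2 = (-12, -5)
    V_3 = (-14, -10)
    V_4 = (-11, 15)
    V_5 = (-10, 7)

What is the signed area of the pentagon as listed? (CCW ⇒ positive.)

-71.5

Apply the surveyor's formula: 2A = Σ (x_i·y_{i+1} − x_{i+1}·y_i), indices taken mod 5.
V_1→V_2: (-5)(-5) − (-12)(-3) = -11
V_2→V_3: (-12)(-10) − (-14)(-5) = 50
V_3→V_4: (-14)(15) − (-11)(-10) = -320
V_4→V_5: (-11)(7) − (-10)(15) = 73
V_5→V_1: (-10)(-3) − (-5)(7) = 65
Σ = -143
Signed area = Σ/2 = -71.5 (negative ⇒ clockwise traversal).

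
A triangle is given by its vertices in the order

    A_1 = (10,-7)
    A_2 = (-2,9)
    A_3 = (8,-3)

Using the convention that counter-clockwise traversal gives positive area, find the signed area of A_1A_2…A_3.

Apply Gauss's area formula: 2A = Σ (x_i·y_{i+1} − x_{i+1}·y_i), indices taken mod 3.
A_1→A_2: (10)(9) − (-2)(-7) = 76
A_2→A_3: (-2)(-3) − (8)(9) = -66
A_3→A_1: (8)(-7) − (10)(-3) = -26
Σ = -16
Signed area = Σ/2 = -8 (negative ⇒ clockwise traversal).

-8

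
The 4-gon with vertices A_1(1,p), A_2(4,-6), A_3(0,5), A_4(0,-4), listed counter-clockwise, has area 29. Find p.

-10

Write out the shoelace sum; only the two edges meeting at A_1 involve p:
2·Area = [(0·p − 1·(-4)) + (1·(-6) − 4·p)] + 20
       = -4·p + 18 = 58
⇒ p = -10.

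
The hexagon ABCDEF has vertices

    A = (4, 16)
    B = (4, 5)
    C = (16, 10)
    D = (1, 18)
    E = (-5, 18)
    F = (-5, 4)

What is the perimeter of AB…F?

|AB| = √((0)² + (-11)²) = √121 = 11
|BC| = √((12)² + (5)²) = √169 = 13
|CD| = √((-15)² + (8)²) = √289 = 17
|DE| = √((-6)² + (0)²) = √36 = 6
|EF| = √((0)² + (-14)²) = √196 = 14
|FA| = √((9)² + (12)²) = √225 = 15
Perimeter = 11 + 13 + 17 + 6 + 14 + 15 = 76.

76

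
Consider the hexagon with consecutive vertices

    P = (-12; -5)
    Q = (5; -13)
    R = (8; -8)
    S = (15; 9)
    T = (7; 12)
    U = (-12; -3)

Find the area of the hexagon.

350.5

Apply the surveyor's formula: 2A = Σ (x_i·y_{i+1} − x_{i+1}·y_i), indices taken mod 6.
P→Q: (-12)(-13) − (5)(-5) = 181
Q→R: (5)(-8) − (8)(-13) = 64
R→S: (8)(9) − (15)(-8) = 192
S→T: (15)(12) − (7)(9) = 117
T→U: (7)(-3) − (-12)(12) = 123
U→P: (-12)(-5) − (-12)(-3) = 24
Σ = 701
Area = |Σ|/2 = 350.5.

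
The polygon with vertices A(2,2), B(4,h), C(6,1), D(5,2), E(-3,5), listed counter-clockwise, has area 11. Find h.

The doubled signed area Σ (x_i y_{i+1} − x_{i+1} y_i) is linear in h.
With h=0 it equals 18; the coefficient of h is -4 (from the two edges through B).
So -4·h + 18 = 2·11 = 22 ⇒ h = -1.

-1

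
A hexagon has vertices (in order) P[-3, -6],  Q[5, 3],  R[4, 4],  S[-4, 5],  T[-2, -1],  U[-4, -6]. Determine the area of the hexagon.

46.5

Apply the surveyor's formula: 2A = Σ (x_i·y_{i+1} − x_{i+1}·y_i), indices taken mod 6.
Σ = (21) + (8) + (36) + (14) + (8) + (6) = 93
Area = |Σ|/2 = 46.5.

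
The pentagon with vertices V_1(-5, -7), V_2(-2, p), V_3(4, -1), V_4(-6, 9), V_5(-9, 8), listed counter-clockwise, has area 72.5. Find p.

1

Write out the shoelace sum; only the two edges meeting at V_2 involve p:
2·Area = [((-5)·p − (-2)·(-7)) + ((-2)·(-1) − 4·p)] + 166
       = -9·p + 154 = 145
⇒ p = 1.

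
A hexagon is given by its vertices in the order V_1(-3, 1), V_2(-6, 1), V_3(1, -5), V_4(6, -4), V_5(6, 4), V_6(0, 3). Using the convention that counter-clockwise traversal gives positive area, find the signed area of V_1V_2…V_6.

66.5

V_1→V_2: (-3)(1) − (-6)(1) = 3
V_2→V_3: (-6)(-5) − (1)(1) = 29
V_3→V_4: (1)(-4) − (6)(-5) = 26
V_4→V_5: (6)(4) − (6)(-4) = 48
V_5→V_6: (6)(3) − (0)(4) = 18
V_6→V_1: (0)(1) − (-3)(3) = 9
Σ = 133
Signed area = Σ/2 = 66.5 (positive ⇒ counter-clockwise traversal).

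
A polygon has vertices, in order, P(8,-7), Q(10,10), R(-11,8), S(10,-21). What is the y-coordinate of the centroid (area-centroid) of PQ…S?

Apply the surveyor's formula. First the cross-terms c_i = x_i·y_{i+1} − x_{i+1}·y_i:
  150, 190, 151, 98  ⇒  2A = 589, A = 294.5.
Then Σ (y_i + y_{i+1})·c_i = -837, so ȳ = -837 / (6·294.5) = -9/19.

-9/19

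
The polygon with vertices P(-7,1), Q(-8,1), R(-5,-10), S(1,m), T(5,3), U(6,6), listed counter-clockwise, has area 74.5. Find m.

1

The doubled signed area Σ (x_i y_{i+1} − x_{i+1} y_i) is linear in m.
With m=0 it equals 159; the coefficient of m is -10 (from the two edges through S).
So -10·m + 159 = 2·74.5 = 149 ⇒ m = 1.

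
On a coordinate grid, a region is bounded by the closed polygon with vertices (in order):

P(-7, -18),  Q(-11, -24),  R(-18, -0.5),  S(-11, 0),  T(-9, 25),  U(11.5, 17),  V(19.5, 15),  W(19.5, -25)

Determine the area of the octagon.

P→Q: (-7)(-24) − (-11)(-18) = -30
Q→R: (-11)(-0.5) − (-18)(-24) = -426.5
R→S: (-18)(0) − (-11)(-0.5) = -5.5
S→T: (-11)(25) − (-9)(0) = -275
T→U: (-9)(17) − (11.5)(25) = -440.5
U→V: (11.5)(15) − (19.5)(17) = -159
V→W: (19.5)(-25) − (19.5)(15) = -780
W→P: (19.5)(-18) − (-7)(-25) = -526
Σ = -2642.5
Area = |Σ|/2 = 1321.25.

1321.25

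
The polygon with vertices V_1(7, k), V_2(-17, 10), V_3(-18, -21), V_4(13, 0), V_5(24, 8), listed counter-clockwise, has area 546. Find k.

4

The doubled signed area Σ (x_i y_{i+1} − x_{i+1} y_i) is linear in k.
With k=0 it equals 928; the coefficient of k is 41 (from the two edges through V_1).
So 41·k + 928 = 2·546 = 1092 ⇒ k = 4.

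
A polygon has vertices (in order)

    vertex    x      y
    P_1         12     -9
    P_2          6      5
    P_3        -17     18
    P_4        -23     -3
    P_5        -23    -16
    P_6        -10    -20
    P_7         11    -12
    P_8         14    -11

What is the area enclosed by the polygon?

Σ = (114) + (193) + (465) + (299) + (300) + (340) + (47) + (6) = 1764
Area = |Σ|/2 = 882.

882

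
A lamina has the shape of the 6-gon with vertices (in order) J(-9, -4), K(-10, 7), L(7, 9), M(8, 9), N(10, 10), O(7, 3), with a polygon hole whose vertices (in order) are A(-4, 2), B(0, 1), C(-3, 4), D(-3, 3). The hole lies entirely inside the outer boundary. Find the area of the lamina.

147

Outer boundary:
Σ = (-103) + (-139) + (-9) + (-10) + (-40) + (-1) = -302
Area = |Σ|/2 = 151.
Hole:
A→B: (-4)(1) − (0)(2) = -4
B→C: (0)(4) − (-3)(1) = 3
C→D: (-3)(3) − (-3)(4) = 3
D→A: (-3)(2) − (-4)(3) = 6
Σ = 8
Area = |Σ|/2 = 4.
Net area = 151 − 4 = 147.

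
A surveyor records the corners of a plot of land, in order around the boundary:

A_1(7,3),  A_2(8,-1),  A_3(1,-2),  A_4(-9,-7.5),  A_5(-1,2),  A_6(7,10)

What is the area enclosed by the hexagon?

85

Cross-terms: -31, -15, -25.5, -25.5, -24, -49  ⇒  Σ = -170
Area = |Σ|/2 = 85.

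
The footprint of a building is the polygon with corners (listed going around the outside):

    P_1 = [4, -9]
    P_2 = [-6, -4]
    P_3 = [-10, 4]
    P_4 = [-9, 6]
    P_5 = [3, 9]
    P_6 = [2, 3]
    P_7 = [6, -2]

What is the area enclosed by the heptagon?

Apply the shoelace (surveyor's) formula: 2A = Σ (x_i·y_{i+1} − x_{i+1}·y_i), indices taken mod 7.
Cross-terms: -70, -64, -24, -99, -9, -22, -46  ⇒  Σ = -334
Area = |Σ|/2 = 167.

167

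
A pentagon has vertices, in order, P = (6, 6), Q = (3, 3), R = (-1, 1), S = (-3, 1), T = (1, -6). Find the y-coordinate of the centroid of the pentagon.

-19/67

Apply Gauss's area formula. First the cross-terms c_i = x_i·y_{i+1} − x_{i+1}·y_i:
  0, 6, 2, 17, 42  ⇒  2A = 67, A = 33.5.
Then Σ (y_i + y_{i+1})·c_i = -57, so ȳ = -57 / (6·33.5) = -19/67.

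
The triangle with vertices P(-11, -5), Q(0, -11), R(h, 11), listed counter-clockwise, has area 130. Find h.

Write out the shoelace sum; only the two edges meeting at R involve h:
2·Area = [(0·11 − h·(-11)) + (h·(-5) − (-11)·11)] + 121
       = 6·h + 242 = 260
⇒ h = 3.

3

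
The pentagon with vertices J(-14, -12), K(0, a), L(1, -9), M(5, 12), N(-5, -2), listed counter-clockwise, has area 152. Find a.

Write out the shoelace sum; only the two edges meeting at K involve a:
2·Area = [((-14)·a − 0·(-12)) + (0·(-9) − 1·a)] + 139
       = -15·a + 139 = 304
⇒ a = -11.

-11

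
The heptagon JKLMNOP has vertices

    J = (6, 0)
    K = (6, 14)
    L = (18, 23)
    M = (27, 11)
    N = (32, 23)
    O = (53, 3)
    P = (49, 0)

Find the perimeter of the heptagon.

|JK| = √((0)² + (14)²) = √196 = 14
|KL| = √((12)² + (9)²) = √225 = 15
|LM| = √((9)² + (-12)²) = √225 = 15
|MN| = √((5)² + (12)²) = √169 = 13
|NO| = √((21)² + (-20)²) = √841 = 29
|OP| = √((-4)² + (-3)²) = √25 = 5
|PJ| = √((-43)² + (0)²) = √1849 = 43
Perimeter = 14 + 15 + 15 + 13 + 29 + 5 + 43 = 134.

134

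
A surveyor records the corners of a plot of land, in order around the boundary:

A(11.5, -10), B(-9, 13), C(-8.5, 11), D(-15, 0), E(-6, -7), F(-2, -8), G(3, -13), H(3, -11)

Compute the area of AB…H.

Σ = (59.5) + (11.5) + (165) + (105) + (34) + (50) + (6) + (96.5) = 527.5
Area = |Σ|/2 = 263.75.

263.75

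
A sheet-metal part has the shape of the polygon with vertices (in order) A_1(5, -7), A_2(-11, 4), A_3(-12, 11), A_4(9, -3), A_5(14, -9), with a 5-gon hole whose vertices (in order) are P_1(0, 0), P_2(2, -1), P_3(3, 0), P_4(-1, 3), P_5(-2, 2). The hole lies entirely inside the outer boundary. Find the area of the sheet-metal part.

134.5

Outer boundary:
Apply the shoelace formula: 2A = Σ (x_i·y_{i+1} − x_{i+1}·y_i), indices taken mod 5.
A_1→A_2: (5)(4) − (-11)(-7) = -57
A_2→A_3: (-11)(11) − (-12)(4) = -73
A_3→A_4: (-12)(-3) − (9)(11) = -63
A_4→A_5: (9)(-9) − (14)(-3) = -39
A_5→A_1: (14)(-7) − (5)(-9) = -53
Σ = -285
Area = |Σ|/2 = 142.5.
Hole:
Apply the surveyor's formula: 2A = Σ (x_i·y_{i+1} − x_{i+1}·y_i), indices taken mod 5.
P_1→P_2: (0)(-1) − (2)(0) = 0
P_2→P_3: (2)(0) − (3)(-1) = 3
P_3→P_4: (3)(3) − (-1)(0) = 9
P_4→P_5: (-1)(2) − (-2)(3) = 4
P_5→P_1: (-2)(0) − (0)(2) = 0
Σ = 16
Area = |Σ|/2 = 8.
Net area = 142.5 − 8 = 134.5.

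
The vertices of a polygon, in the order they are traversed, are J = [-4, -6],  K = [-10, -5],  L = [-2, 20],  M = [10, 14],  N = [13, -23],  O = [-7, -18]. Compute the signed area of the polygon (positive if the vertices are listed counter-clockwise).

-657.5

J→K: (-4)(-5) − (-10)(-6) = -40
K→L: (-10)(20) − (-2)(-5) = -210
L→M: (-2)(14) − (10)(20) = -228
M→N: (10)(-23) − (13)(14) = -412
N→O: (13)(-18) − (-7)(-23) = -395
O→J: (-7)(-6) − (-4)(-18) = -30
Σ = -1315
Signed area = Σ/2 = -657.5 (negative ⇒ clockwise traversal).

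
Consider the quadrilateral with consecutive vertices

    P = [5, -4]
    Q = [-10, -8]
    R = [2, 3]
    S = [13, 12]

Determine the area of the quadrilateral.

Apply Gauss's area formula: 2A = Σ (x_i·y_{i+1} − x_{i+1}·y_i), indices taken mod 4.
Σ = (-80) + (-14) + (-15) + (-112) = -221
Area = |Σ|/2 = 110.5.

110.5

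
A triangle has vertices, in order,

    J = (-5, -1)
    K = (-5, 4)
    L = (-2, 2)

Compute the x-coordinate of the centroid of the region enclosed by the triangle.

Apply the shoelace formula. First the cross-terms c_i = x_i·y_{i+1} − x_{i+1}·y_i:
  -25, -2, 12  ⇒  2A = -15, A = -7.5.
Then Σ (x_i + x_{i+1})·c_i = 180, so x̄ = 180 / (6·(-7.5)) = -4.

-4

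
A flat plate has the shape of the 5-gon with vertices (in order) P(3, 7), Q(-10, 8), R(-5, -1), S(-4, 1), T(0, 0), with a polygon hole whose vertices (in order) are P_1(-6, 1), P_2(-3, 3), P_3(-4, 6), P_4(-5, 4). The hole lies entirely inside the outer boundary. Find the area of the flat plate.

61.5

Outer boundary:
Apply the shoelace (surveyor's) formula: 2A = Σ (x_i·y_{i+1} − x_{i+1}·y_i), indices taken mod 5.
Σ = (94) + (50) + (-9) + (0) + (0) = 135
Area = |Σ|/2 = 67.5.
Hole:
Cross-terms: -15, -6, 14, 19  ⇒  Σ = 12
Area = |Σ|/2 = 6.
Net area = 67.5 − 6 = 61.5.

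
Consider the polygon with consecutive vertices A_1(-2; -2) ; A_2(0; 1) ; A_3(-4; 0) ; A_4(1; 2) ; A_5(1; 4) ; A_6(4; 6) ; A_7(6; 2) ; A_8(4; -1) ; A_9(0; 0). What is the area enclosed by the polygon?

28

Apply the shoelace (surveyor's) formula: 2A = Σ (x_i·y_{i+1} − x_{i+1}·y_i), indices taken mod 9.
Σ = (-2) + (4) + (-8) + (2) + (-10) + (-28) + (-14) + (0) + (0) = -56
Area = |Σ|/2 = 28.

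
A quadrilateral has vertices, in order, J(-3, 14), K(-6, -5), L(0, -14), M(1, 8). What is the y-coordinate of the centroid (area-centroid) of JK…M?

Apply the shoelace formula. First the cross-terms c_i = x_i·y_{i+1} − x_{i+1}·y_i:
  99, 84, 14, 38  ⇒  2A = 235, A = 117.5.
Then Σ (y_i + y_{i+1})·c_i = 47, so ȳ = 47 / (6·117.5) = 1/15.

1/15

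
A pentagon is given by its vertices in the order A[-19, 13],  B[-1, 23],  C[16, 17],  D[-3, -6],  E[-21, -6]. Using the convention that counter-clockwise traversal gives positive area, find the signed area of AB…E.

-674.5

Σ = (-424) + (-385) + (-45) + (-108) + (-387) = -1349
Signed area = Σ/2 = -674.5 (negative ⇒ clockwise traversal).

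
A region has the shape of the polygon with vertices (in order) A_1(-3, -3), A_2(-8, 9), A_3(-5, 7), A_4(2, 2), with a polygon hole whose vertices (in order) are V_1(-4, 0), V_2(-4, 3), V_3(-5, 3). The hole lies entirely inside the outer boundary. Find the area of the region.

41.5

Outer boundary:
Cross-terms: -51, -11, -24, 0  ⇒  Σ = -86
Area = |Σ|/2 = 43.
Hole:
V_1→V_2: (-4)(3) − (-4)(0) = -12
V_2→V_3: (-4)(3) − (-5)(3) = 3
V_3→V_1: (-5)(0) − (-4)(3) = 12
Σ = 3
Area = |Σ|/2 = 1.5.
Net area = 43 − 1.5 = 41.5.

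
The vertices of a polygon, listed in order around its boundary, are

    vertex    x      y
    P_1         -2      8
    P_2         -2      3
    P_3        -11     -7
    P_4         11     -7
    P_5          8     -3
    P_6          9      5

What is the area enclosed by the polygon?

191.5

Apply the shoelace (surveyor's) formula: 2A = Σ (x_i·y_{i+1} − x_{i+1}·y_i), indices taken mod 6.
Cross-terms: 10, 47, 154, 23, 67, 82  ⇒  Σ = 383
Area = |Σ|/2 = 191.5.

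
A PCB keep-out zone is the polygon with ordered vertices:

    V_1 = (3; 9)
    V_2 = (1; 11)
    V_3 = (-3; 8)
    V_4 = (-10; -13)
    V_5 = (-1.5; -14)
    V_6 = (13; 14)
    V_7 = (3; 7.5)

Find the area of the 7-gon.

262.75

Apply the shoelace formula: 2A = Σ (x_i·y_{i+1} − x_{i+1}·y_i), indices taken mod 7.
Cross-terms: 24, 41, 119, 120.5, 161, 55.5, 4.5  ⇒  Σ = 525.5
Area = |Σ|/2 = 262.75.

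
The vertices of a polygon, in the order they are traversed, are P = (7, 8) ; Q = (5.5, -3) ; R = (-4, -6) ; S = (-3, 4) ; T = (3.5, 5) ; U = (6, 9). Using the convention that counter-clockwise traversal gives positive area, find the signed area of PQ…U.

-93.25

Apply the shoelace (surveyor's) formula: 2A = Σ (x_i·y_{i+1} − x_{i+1}·y_i), indices taken mod 6.
Σ = (-65) + (-45) + (-34) + (-29) + (1.5) + (-15) = -186.5
Signed area = Σ/2 = -93.25 (negative ⇒ clockwise traversal).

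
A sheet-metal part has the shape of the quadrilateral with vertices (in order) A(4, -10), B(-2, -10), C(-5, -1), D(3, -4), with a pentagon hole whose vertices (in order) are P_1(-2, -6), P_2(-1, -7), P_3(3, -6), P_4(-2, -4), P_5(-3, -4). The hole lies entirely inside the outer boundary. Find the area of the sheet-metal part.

41

Outer boundary:
A→B: (4)(-10) − (-2)(-10) = -60
B→C: (-2)(-1) − (-5)(-10) = -48
C→D: (-5)(-4) − (3)(-1) = 23
D→A: (3)(-10) − (4)(-4) = -14
Σ = -99
Area = |Σ|/2 = 49.5.
Hole:
Apply Gauss's area formula: 2A = Σ (x_i·y_{i+1} − x_{i+1}·y_i), indices taken mod 5.
Σ = (8) + (27) + (-24) + (-4) + (10) = 17
Area = |Σ|/2 = 8.5.
Net area = 49.5 − 8.5 = 41.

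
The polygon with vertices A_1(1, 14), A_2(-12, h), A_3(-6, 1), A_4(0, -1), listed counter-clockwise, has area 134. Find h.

15

The doubled signed area Σ (x_i y_{i+1} − x_{i+1} y_i) is linear in h.
With h=0 it equals 163; the coefficient of h is 7 (from the two edges through A_2).
So 7·h + 163 = 2·134 = 268 ⇒ h = 15.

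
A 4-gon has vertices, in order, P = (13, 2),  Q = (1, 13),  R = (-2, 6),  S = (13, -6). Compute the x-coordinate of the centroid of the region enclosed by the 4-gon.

Apply Gauss's area formula. First the cross-terms c_i = x_i·y_{i+1} − x_{i+1}·y_i:
  167, 32, -66, 104  ⇒  2A = 237, A = 118.5.
Then Σ (x_i + x_{i+1})·c_i = 4284, so x̄ = 4284 / (6·118.5) = 476/79.

476/79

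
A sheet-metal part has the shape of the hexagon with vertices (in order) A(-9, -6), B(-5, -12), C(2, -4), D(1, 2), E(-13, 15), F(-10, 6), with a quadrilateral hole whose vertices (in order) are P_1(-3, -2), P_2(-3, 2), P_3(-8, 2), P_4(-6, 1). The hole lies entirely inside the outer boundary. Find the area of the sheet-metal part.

170

Outer boundary:
Cross-terms: 78, 44, 8, 41, 72, 114  ⇒  Σ = 357
Area = |Σ|/2 = 178.5.
Hole:
Apply the surveyor's formula: 2A = Σ (x_i·y_{i+1} − x_{i+1}·y_i), indices taken mod 4.
Σ = (-12) + (10) + (4) + (15) = 17
Area = |Σ|/2 = 8.5.
Net area = 178.5 − 8.5 = 170.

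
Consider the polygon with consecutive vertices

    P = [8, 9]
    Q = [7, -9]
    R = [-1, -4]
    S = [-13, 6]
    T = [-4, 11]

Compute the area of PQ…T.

236.5

Σ = (-135) + (-37) + (-58) + (-119) + (-124) = -473
Area = |Σ|/2 = 236.5.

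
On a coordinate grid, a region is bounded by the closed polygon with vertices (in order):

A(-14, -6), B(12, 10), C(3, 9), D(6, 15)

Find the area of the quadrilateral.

Apply Gauss's area formula: 2A = Σ (x_i·y_{i+1} − x_{i+1}·y_i), indices taken mod 4.
Σ = (-68) + (78) + (-9) + (174) = 175
Area = |Σ|/2 = 87.5.

87.5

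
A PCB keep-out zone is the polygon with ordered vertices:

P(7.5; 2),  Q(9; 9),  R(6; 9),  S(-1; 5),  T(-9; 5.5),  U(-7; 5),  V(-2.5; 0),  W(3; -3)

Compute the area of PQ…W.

98.5

Apply the shoelace (surveyor's) formula: 2A = Σ (x_i·y_{i+1} − x_{i+1}·y_i), indices taken mod 8.
Σ = (49.5) + (27) + (39) + (39.5) + (-6.5) + (12.5) + (7.5) + (28.5) = 197
Area = |Σ|/2 = 98.5.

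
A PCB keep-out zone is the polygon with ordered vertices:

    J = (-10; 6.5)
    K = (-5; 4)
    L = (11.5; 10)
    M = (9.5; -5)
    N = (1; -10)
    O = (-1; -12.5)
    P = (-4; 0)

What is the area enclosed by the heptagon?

222.25

Σ = (-7.5) + (-96) + (-152.5) + (-90) + (-22.5) + (-50) + (-26) = -444.5
Area = |Σ|/2 = 222.25.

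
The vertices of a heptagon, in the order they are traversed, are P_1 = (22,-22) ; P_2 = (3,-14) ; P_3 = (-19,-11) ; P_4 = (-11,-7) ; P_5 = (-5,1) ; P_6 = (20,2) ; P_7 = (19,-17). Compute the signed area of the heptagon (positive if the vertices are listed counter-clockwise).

-513.5

Apply the shoelace formula: 2A = Σ (x_i·y_{i+1} − x_{i+1}·y_i), indices taken mod 7.
Σ = (-242) + (-299) + (12) + (-46) + (-30) + (-378) + (-44) = -1027
Signed area = Σ/2 = -513.5 (negative ⇒ clockwise traversal).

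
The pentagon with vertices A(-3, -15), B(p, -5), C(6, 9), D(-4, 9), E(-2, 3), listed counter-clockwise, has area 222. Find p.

11

The doubled signed area Σ (x_i y_{i+1} − x_{i+1} y_i) is linear in p.
With p=0 it equals 180; the coefficient of p is 24 (from the two edges through B).
So 24·p + 180 = 2·222 = 444 ⇒ p = 11.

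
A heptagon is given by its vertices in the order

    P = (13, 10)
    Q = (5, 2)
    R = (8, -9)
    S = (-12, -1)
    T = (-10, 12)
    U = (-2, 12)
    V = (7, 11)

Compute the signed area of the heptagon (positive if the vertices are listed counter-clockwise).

Cross-terms: -24, -61, -116, -154, -96, -106, -73  ⇒  Σ = -630
Signed area = Σ/2 = -315 (negative ⇒ clockwise traversal).

-315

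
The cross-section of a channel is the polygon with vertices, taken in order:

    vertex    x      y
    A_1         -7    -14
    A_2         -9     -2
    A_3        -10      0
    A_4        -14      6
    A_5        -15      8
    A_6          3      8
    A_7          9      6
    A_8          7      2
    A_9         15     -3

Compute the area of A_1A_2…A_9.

Σ = (-112) + (-20) + (-60) + (-22) + (-144) + (-54) + (-24) + (-51) + (-231) = -718
Area = |Σ|/2 = 359.

359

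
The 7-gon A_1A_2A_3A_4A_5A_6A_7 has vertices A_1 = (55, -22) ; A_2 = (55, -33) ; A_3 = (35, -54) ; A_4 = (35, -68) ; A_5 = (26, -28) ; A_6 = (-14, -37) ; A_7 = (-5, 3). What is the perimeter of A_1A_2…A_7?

|A_1A_2| = √((0)² + (-11)²) = √121 = 11
|A_2A_3| = √((-20)² + (-21)²) = √841 = 29
|A_3A_4| = √((0)² + (-14)²) = √196 = 14
|A_4A_5| = √((-9)² + (40)²) = √1681 = 41
|A_5A_6| = √((-40)² + (-9)²) = √1681 = 41
|A_6A_7| = √((9)² + (40)²) = √1681 = 41
|A_7A_1| = √((60)² + (-25)²) = √4225 = 65
Perimeter = 11 + 29 + 14 + 41 + 41 + 41 + 65 = 242.

242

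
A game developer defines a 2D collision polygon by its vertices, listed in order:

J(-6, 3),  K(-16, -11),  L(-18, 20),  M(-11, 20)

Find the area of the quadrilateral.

Apply the surveyor's formula: 2A = Σ (x_i·y_{i+1} − x_{i+1}·y_i), indices taken mod 4.
J→K: (-6)(-11) − (-16)(3) = 114
K→L: (-16)(20) − (-18)(-11) = -518
L→M: (-18)(20) − (-11)(20) = -140
M→J: (-11)(3) − (-6)(20) = 87
Σ = -457
Area = |Σ|/2 = 228.5.

228.5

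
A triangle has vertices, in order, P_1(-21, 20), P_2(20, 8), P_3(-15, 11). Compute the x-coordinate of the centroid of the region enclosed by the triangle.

Apply Gauss's area formula. First the cross-terms c_i = x_i·y_{i+1} − x_{i+1}·y_i:
  -568, 340, -69  ⇒  2A = -297, A = -148.5.
Then Σ (x_i + x_{i+1})·c_i = 4752, so x̄ = 4752 / (6·(-148.5)) = -16/3.

-16/3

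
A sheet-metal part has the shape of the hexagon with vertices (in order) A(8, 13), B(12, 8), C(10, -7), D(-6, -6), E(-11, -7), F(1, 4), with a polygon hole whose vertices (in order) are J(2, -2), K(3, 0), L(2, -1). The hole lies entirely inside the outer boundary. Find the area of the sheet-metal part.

218.5

Outer boundary:
Σ = (-92) + (-164) + (-102) + (-24) + (-37) + (-19) = -438
Area = |Σ|/2 = 219.
Hole:
Apply the shoelace (surveyor's) formula: 2A = Σ (x_i·y_{i+1} − x_{i+1}·y_i), indices taken mod 3.
Σ = (6) + (-3) + (-2) = 1
Area = |Σ|/2 = 0.5.
Net area = 219 − 0.5 = 218.5.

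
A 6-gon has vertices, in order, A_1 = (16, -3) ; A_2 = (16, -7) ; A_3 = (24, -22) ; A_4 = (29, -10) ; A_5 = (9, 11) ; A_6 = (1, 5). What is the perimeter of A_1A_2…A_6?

90

|A_1A_2| = √((0)² + (-4)²) = √16 = 4
|A_2A_3| = √((8)² + (-15)²) = √289 = 17
|A_3A_4| = √((5)² + (12)²) = √169 = 13
|A_4A_5| = √((-20)² + (21)²) = √841 = 29
|A_5A_6| = √((-8)² + (-6)²) = √100 = 10
|A_6A_1| = √((15)² + (-8)²) = √289 = 17
Perimeter = 4 + 17 + 13 + 29 + 10 + 17 = 90.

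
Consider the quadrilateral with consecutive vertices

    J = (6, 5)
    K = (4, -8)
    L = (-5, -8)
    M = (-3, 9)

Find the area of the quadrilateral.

139

Apply the surveyor's formula: 2A = Σ (x_i·y_{i+1} − x_{i+1}·y_i), indices taken mod 4.
Cross-terms: -68, -72, -69, -69  ⇒  Σ = -278
Area = |Σ|/2 = 139.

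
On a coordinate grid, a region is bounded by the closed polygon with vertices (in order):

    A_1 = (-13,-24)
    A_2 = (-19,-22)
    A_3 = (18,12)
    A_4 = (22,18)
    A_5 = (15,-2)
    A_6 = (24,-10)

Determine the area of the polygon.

Σ = (-170) + (168) + (60) + (-314) + (-102) + (-706) = -1064
Area = |Σ|/2 = 532.

532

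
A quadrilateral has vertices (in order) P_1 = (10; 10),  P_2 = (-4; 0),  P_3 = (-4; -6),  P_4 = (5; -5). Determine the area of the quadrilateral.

Apply the shoelace formula: 2A = Σ (x_i·y_{i+1} − x_{i+1}·y_i), indices taken mod 4.
Σ = (40) + (24) + (50) + (100) = 214
Area = |Σ|/2 = 107.

107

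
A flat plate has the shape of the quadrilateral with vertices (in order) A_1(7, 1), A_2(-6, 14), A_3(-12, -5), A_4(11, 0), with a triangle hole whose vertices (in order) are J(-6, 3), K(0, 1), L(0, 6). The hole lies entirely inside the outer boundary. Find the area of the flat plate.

Outer boundary:
Apply the shoelace formula: 2A = Σ (x_i·y_{i+1} − x_{i+1}·y_i), indices taken mod 4.
A_1→A_2: (7)(14) − (-6)(1) = 104
A_2→A_3: (-6)(-5) − (-12)(14) = 198
A_3→A_4: (-12)(0) − (11)(-5) = 55
A_4→A_1: (11)(1) − (7)(0) = 11
Σ = 368
Area = |Σ|/2 = 184.
Hole:
Apply the shoelace (surveyor's) formula: 2A = Σ (x_i·y_{i+1} − x_{i+1}·y_i), indices taken mod 3.
Σ = (-6) + (0) + (36) = 30
Area = |Σ|/2 = 15.
Net area = 184 − 15 = 169.

169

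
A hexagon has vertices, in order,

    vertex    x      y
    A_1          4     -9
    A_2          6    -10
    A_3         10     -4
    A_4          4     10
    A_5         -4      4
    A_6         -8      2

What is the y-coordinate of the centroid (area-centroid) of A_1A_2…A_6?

-11/75

Apply the surveyor's formula. First the cross-terms c_i = x_i·y_{i+1} − x_{i+1}·y_i:
  14, 76, 116, 56, 24, 64  ⇒  2A = 350, A = 175.
Then Σ (y_i + y_{i+1})·c_i = -154, so ȳ = -154 / (6·175) = -11/75.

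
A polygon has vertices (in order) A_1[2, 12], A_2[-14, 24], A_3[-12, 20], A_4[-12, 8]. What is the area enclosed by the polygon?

Apply the shoelace (surveyor's) formula: 2A = Σ (x_i·y_{i+1} − x_{i+1}·y_i), indices taken mod 4.
Σ = (216) + (8) + (144) + (-160) = 208
Area = |Σ|/2 = 104.

104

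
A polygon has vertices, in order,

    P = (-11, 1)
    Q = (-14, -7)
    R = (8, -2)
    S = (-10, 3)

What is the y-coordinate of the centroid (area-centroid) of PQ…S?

-201/101

Apply the shoelace formula. First the cross-terms c_i = x_i·y_{i+1} − x_{i+1}·y_i:
  91, 84, 4, 23  ⇒  2A = 202, A = 101.
Then Σ (y_i + y_{i+1})·c_i = -1206, so ȳ = -1206 / (6·101) = -201/101.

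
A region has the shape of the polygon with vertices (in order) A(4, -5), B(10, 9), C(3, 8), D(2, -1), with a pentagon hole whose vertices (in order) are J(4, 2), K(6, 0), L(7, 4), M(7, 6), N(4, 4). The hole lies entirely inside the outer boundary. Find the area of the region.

Outer boundary:
Apply the surveyor's formula: 2A = Σ (x_i·y_{i+1} − x_{i+1}·y_i), indices taken mod 4.
Cross-terms: 86, 53, -19, -6  ⇒  Σ = 114
Area = |Σ|/2 = 57.
Hole:
Apply the shoelace formula: 2A = Σ (x_i·y_{i+1} − x_{i+1}·y_i), indices taken mod 5.
J→K: (4)(0) − (6)(2) = -12
K→L: (6)(4) − (7)(0) = 24
L→M: (7)(6) − (7)(4) = 14
M→N: (7)(4) − (4)(6) = 4
N→J: (4)(2) − (4)(4) = -8
Σ = 22
Area = |Σ|/2 = 11.
Net area = 57 − 11 = 46.

46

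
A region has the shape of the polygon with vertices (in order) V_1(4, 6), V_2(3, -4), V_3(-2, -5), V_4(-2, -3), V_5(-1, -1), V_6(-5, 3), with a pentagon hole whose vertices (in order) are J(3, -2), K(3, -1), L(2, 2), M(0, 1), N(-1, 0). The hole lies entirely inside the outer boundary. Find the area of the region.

48

Outer boundary:
Apply the shoelace formula: 2A = Σ (x_i·y_{i+1} − x_{i+1}·y_i), indices taken mod 6.
Σ = (-34) + (-23) + (-4) + (-1) + (-8) + (-42) = -112
Area = |Σ|/2 = 56.
Hole:
Σ = (3) + (8) + (2) + (1) + (2) = 16
Area = |Σ|/2 = 8.
Net area = 56 − 8 = 48.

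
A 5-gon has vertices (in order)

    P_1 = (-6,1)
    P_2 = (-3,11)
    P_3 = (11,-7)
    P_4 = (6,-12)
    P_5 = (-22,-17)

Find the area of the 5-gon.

Σ = (-63) + (-100) + (-90) + (-366) + (-124) = -743
Area = |Σ|/2 = 371.5.

371.5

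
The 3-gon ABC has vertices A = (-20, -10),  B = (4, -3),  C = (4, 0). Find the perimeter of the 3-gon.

|AB| = √((24)² + (7)²) = √625 = 25
|BC| = √((0)² + (3)²) = √9 = 3
|CA| = √((-24)² + (-10)²) = √676 = 26
Perimeter = 25 + 3 + 26 = 54.

54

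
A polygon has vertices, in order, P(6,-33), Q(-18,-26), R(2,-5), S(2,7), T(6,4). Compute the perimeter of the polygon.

108

|PQ| = √((-24)² + (7)²) = √625 = 25
|QR| = √((20)² + (21)²) = √841 = 29
|RS| = √((0)² + (12)²) = √144 = 12
|ST| = √((4)² + (-3)²) = √25 = 5
|TP| = √((0)² + (-37)²) = √1369 = 37
Perimeter = 25 + 29 + 12 + 5 + 37 = 108.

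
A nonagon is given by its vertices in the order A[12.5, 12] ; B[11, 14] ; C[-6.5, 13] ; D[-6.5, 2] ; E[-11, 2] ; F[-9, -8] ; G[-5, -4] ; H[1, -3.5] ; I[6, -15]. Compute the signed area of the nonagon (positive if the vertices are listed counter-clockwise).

373.25

A→B: (12.5)(14) − (11)(12) = 43
B→C: (11)(13) − (-6.5)(14) = 234
C→D: (-6.5)(2) − (-6.5)(13) = 71.5
D→E: (-6.5)(2) − (-11)(2) = 9
E→F: (-11)(-8) − (-9)(2) = 106
F→G: (-9)(-4) − (-5)(-8) = -4
G→H: (-5)(-3.5) − (1)(-4) = 21.5
H→I: (1)(-15) − (6)(-3.5) = 6
I→A: (6)(12) − (12.5)(-15) = 259.5
Σ = 746.5
Signed area = Σ/2 = 373.25 (positive ⇒ counter-clockwise traversal).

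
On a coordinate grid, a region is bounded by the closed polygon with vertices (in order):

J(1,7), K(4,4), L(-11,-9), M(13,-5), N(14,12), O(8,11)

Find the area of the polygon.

242.5

Apply the shoelace (surveyor's) formula: 2A = Σ (x_i·y_{i+1} − x_{i+1}·y_i), indices taken mod 6.
Σ = (-24) + (8) + (172) + (226) + (58) + (45) = 485
Area = |Σ|/2 = 242.5.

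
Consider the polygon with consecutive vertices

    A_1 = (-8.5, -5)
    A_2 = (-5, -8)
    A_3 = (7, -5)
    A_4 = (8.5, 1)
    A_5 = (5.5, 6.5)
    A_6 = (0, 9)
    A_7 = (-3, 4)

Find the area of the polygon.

Apply the shoelace (surveyor's) formula: 2A = Σ (x_i·y_{i+1} − x_{i+1}·y_i), indices taken mod 7.
A_1→A_2: (-8.5)(-8) − (-5)(-5) = 43
A_2→A_3: (-5)(-5) − (7)(-8) = 81
A_3→A_4: (7)(1) − (8.5)(-5) = 49.5
A_4→A_5: (8.5)(6.5) − (5.5)(1) = 49.75
A_5→A_6: (5.5)(9) − (0)(6.5) = 49.5
A_6→A_7: (0)(4) − (-3)(9) = 27
A_7→A_1: (-3)(-5) − (-8.5)(4) = 49
Σ = 348.75
Area = |Σ|/2 = 174.375.

174.375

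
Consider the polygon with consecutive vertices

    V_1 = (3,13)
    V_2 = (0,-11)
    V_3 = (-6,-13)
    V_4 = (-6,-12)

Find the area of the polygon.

73.5

Apply the surveyor's formula: 2A = Σ (x_i·y_{i+1} − x_{i+1}·y_i), indices taken mod 4.
Cross-terms: -33, -66, -6, -42  ⇒  Σ = -147
Area = |Σ|/2 = 73.5.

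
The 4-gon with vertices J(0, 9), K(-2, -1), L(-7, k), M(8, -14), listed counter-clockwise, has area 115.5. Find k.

The doubled signed area Σ (x_i y_{i+1} − x_{i+1} y_i) is linear in k.
With k=0 it equals 181; the coefficient of k is -10 (from the two edges through L).
So -10·k + 181 = 2·115.5 = 231 ⇒ k = -5.

-5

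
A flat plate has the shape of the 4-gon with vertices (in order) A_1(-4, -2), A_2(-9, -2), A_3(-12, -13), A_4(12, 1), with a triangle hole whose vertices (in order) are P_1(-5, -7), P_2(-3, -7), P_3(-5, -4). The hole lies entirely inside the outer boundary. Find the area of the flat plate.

Outer boundary:
Σ = (-10) + (93) + (144) + (-20) = 207
Area = |Σ|/2 = 103.5.
Hole:
P_1→P_2: (-5)(-7) − (-3)(-7) = 14
P_2→P_3: (-3)(-4) − (-5)(-7) = -23
P_3→P_1: (-5)(-7) − (-5)(-4) = 15
Σ = 6
Area = |Σ|/2 = 3.
Net area = 103.5 − 3 = 100.5.

100.5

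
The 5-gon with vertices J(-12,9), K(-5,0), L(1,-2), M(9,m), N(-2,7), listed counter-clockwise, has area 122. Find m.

14

Write out the shoelace sum; only the two edges meeting at M involve m:
2·Area = [(1·m − 9·(-2)) + (9·7 − (-2)·m)] + 121
       = 3·m + 202 = 244
⇒ m = 14.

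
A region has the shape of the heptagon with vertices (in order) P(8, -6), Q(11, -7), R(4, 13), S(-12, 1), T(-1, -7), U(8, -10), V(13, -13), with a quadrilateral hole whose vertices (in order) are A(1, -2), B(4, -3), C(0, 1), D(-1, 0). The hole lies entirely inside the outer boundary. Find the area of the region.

266

Outer boundary:
Apply Gauss's area formula: 2A = Σ (x_i·y_{i+1} − x_{i+1}·y_i), indices taken mod 7.
P→Q: (8)(-7) − (11)(-6) = 10
Q→R: (11)(13) − (4)(-7) = 171
R→S: (4)(1) − (-12)(13) = 160
S→T: (-12)(-7) − (-1)(1) = 85
T→U: (-1)(-10) − (8)(-7) = 66
U→V: (8)(-13) − (13)(-10) = 26
V→P: (13)(-6) − (8)(-13) = 26
Σ = 544
Area = |Σ|/2 = 272.
Hole:
Σ = (5) + (4) + (1) + (2) = 12
Area = |Σ|/2 = 6.
Net area = 272 − 6 = 266.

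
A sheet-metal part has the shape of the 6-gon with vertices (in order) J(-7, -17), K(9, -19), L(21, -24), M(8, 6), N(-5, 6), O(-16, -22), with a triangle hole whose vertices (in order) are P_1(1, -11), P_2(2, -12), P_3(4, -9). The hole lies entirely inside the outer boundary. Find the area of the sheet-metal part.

Outer boundary:
Apply the surveyor's formula: 2A = Σ (x_i·y_{i+1} − x_{i+1}·y_i), indices taken mod 6.
Σ = (286) + (183) + (318) + (78) + (206) + (118) = 1189
Area = |Σ|/2 = 594.5.
Hole:
Σ = (10) + (30) + (-35) = 5
Area = |Σ|/2 = 2.5.
Net area = 594.5 − 2.5 = 592.

592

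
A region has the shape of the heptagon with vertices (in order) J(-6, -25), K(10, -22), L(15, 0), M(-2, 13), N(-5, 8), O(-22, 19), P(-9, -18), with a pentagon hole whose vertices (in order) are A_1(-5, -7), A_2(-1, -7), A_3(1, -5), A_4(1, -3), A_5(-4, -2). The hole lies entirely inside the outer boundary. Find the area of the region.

Outer boundary:
Σ = (382) + (330) + (195) + (49) + (81) + (567) + (117) = 1721
Area = |Σ|/2 = 860.5.
Hole:
Apply the surveyor's formula: 2A = Σ (x_i·y_{i+1} − x_{i+1}·y_i), indices taken mod 5.
Σ = (28) + (12) + (2) + (-14) + (18) = 46
Area = |Σ|/2 = 23.
Net area = 860.5 − 23 = 837.5.

837.5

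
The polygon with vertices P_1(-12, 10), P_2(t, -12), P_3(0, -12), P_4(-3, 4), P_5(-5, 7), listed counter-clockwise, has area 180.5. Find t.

-10

The doubled signed area Σ (x_i y_{i+1} − x_{i+1} y_i) is linear in t.
With t=0 it equals 141; the coefficient of t is -22 (from the two edges through P_2).
So -22·t + 141 = 2·180.5 = 361 ⇒ t = -10.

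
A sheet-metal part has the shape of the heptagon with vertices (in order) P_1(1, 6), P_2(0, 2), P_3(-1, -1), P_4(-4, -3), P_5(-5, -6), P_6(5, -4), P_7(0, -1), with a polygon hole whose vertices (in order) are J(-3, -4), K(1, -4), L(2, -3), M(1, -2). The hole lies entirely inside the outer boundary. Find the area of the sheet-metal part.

24

Outer boundary:
Σ = (2) + (2) + (-1) + (9) + (50) + (-5) + (1) = 58
Area = |Σ|/2 = 29.
Hole:
Σ = (16) + (5) + (-1) + (-10) = 10
Area = |Σ|/2 = 5.
Net area = 29 − 5 = 24.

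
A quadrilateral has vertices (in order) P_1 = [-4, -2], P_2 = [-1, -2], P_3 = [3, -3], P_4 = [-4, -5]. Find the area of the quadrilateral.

Cross-terms: 6, 9, -27, -12  ⇒  Σ = -24
Area = |Σ|/2 = 12.

12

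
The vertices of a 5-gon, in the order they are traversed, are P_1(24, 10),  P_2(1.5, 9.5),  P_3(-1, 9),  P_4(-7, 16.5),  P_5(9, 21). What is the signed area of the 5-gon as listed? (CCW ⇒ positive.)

Apply the surveyor's formula: 2A = Σ (x_i·y_{i+1} − x_{i+1}·y_i), indices taken mod 5.
Cross-terms: 213, 23, 46.5, -295.5, -414  ⇒  Σ = -427
Signed area = Σ/2 = -213.5 (negative ⇒ clockwise traversal).

-213.5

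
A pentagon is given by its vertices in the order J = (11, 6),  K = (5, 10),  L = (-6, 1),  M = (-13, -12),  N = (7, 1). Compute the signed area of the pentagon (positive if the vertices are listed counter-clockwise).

Apply the surveyor's formula: 2A = Σ (x_i·y_{i+1} − x_{i+1}·y_i), indices taken mod 5.
Cross-terms: 80, 65, 85, 71, 31  ⇒  Σ = 332
Signed area = Σ/2 = 166 (positive ⇒ counter-clockwise traversal).

166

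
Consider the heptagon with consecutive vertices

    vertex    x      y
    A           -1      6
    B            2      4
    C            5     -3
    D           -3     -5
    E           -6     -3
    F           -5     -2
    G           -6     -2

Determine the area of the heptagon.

70

Σ = (-16) + (-26) + (-34) + (-21) + (-3) + (-2) + (-38) = -140
Area = |Σ|/2 = 70.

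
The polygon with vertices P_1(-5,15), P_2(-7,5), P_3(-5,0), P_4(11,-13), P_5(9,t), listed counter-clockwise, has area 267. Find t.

7

Write out the shoelace sum; only the two edges meeting at P_5 involve t:
2·Area = [(11·t − 9·(-13)) + (9·15 − (-5)·t)] + 170
       = 16·t + 422 = 534
⇒ t = 7.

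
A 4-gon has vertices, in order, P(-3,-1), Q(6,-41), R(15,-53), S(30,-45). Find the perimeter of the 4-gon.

|PQ| = √((9)² + (-40)²) = √1681 = 41
|QR| = √((9)² + (-12)²) = √225 = 15
|RS| = √((15)² + (8)²) = √289 = 17
|SP| = √((-33)² + (44)²) = √3025 = 55
Perimeter = 41 + 15 + 17 + 55 = 128.

128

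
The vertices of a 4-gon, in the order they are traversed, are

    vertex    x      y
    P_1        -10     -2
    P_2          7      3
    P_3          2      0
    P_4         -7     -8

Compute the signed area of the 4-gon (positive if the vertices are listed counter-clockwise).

-52

P_1→P_2: (-10)(3) − (7)(-2) = -16
P_2→P_3: (7)(0) − (2)(3) = -6
P_3→P_4: (2)(-8) − (-7)(0) = -16
P_4→P_1: (-7)(-2) − (-10)(-8) = -66
Σ = -104
Signed area = Σ/2 = -52 (negative ⇒ clockwise traversal).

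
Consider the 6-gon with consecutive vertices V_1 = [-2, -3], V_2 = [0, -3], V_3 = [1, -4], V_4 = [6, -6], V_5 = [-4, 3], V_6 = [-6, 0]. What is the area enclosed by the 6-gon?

Cross-terms: 6, 3, 18, -6, 18, 18  ⇒  Σ = 57
Area = |Σ|/2 = 28.5.

28.5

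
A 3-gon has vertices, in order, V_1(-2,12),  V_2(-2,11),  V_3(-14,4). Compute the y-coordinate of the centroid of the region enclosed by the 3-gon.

9

Apply Gauss's area formula. First the cross-terms c_i = x_i·y_{i+1} − x_{i+1}·y_i:
  2, 146, -160  ⇒  2A = -12, A = -6.
Then Σ (y_i + y_{i+1})·c_i = -324, so ȳ = -324 / (6·(-6)) = 9.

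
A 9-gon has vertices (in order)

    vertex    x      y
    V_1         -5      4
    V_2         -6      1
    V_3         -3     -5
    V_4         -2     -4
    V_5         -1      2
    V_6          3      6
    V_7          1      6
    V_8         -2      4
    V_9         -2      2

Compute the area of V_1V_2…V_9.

34

Apply the surveyor's formula: 2A = Σ (x_i·y_{i+1} − x_{i+1}·y_i), indices taken mod 9.
Σ = (19) + (33) + (2) + (-8) + (-12) + (12) + (16) + (4) + (2) = 68
Area = |Σ|/2 = 34.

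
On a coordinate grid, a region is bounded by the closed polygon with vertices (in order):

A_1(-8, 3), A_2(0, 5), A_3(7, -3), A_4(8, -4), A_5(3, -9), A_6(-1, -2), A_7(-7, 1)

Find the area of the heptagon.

91

Apply Gauss's area formula: 2A = Σ (x_i·y_{i+1} − x_{i+1}·y_i), indices taken mod 7.
A_1→A_2: (-8)(5) − (0)(3) = -40
A_2→A_3: (0)(-3) − (7)(5) = -35
A_3→A_4: (7)(-4) − (8)(-3) = -4
A_4→A_5: (8)(-9) − (3)(-4) = -60
A_5→A_6: (3)(-2) − (-1)(-9) = -15
A_6→A_7: (-1)(1) − (-7)(-2) = -15
A_7→A_1: (-7)(3) − (-8)(1) = -13
Σ = -182
Area = |Σ|/2 = 91.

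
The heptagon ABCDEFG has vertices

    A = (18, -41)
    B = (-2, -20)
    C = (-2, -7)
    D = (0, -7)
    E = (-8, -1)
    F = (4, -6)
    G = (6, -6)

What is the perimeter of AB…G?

|AB| = √((-20)² + (21)²) = √841 = 29
|BC| = √((0)² + (13)²) = √169 = 13
|CD| = √((2)² + (0)²) = √4 = 2
|DE| = √((-8)² + (6)²) = √100 = 10
|EF| = √((12)² + (-5)²) = √169 = 13
|FG| = √((2)² + (0)²) = √4 = 2
|GA| = √((12)² + (-35)²) = √1369 = 37
Perimeter = 29 + 13 + 2 + 10 + 13 + 2 + 37 = 106.

106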